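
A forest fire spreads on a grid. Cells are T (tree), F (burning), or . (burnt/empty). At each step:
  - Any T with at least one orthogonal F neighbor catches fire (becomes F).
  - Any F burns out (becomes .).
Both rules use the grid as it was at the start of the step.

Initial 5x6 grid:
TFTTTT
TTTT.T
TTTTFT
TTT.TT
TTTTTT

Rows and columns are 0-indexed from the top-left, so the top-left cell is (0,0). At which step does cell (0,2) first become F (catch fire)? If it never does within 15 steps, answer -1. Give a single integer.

Step 1: cell (0,2)='F' (+6 fires, +2 burnt)
  -> target ignites at step 1
Step 2: cell (0,2)='.' (+9 fires, +6 burnt)
Step 3: cell (0,2)='.' (+7 fires, +9 burnt)
Step 4: cell (0,2)='.' (+3 fires, +7 burnt)
Step 5: cell (0,2)='.' (+1 fires, +3 burnt)
Step 6: cell (0,2)='.' (+0 fires, +1 burnt)
  fire out at step 6

1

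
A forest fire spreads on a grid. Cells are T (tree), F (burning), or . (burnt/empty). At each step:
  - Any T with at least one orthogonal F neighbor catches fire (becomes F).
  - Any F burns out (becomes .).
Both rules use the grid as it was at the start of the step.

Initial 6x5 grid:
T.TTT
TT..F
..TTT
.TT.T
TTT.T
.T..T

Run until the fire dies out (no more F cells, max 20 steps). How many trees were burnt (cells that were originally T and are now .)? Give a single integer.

Step 1: +2 fires, +1 burnt (F count now 2)
Step 2: +3 fires, +2 burnt (F count now 3)
Step 3: +3 fires, +3 burnt (F count now 3)
Step 4: +2 fires, +3 burnt (F count now 2)
Step 5: +2 fires, +2 burnt (F count now 2)
Step 6: +1 fires, +2 burnt (F count now 1)
Step 7: +2 fires, +1 burnt (F count now 2)
Step 8: +0 fires, +2 burnt (F count now 0)
Fire out after step 8
Initially T: 18, now '.': 27
Total burnt (originally-T cells now '.'): 15

Answer: 15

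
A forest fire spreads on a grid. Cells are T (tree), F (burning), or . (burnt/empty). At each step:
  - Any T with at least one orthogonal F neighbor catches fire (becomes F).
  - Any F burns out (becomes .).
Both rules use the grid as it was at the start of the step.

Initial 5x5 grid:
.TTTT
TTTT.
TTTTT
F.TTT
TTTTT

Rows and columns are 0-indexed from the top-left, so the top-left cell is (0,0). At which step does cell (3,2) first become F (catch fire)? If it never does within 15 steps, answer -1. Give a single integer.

Step 1: cell (3,2)='T' (+2 fires, +1 burnt)
Step 2: cell (3,2)='T' (+3 fires, +2 burnt)
Step 3: cell (3,2)='T' (+3 fires, +3 burnt)
Step 4: cell (3,2)='F' (+5 fires, +3 burnt)
  -> target ignites at step 4
Step 5: cell (3,2)='.' (+5 fires, +5 burnt)
Step 6: cell (3,2)='.' (+2 fires, +5 burnt)
Step 7: cell (3,2)='.' (+1 fires, +2 burnt)
Step 8: cell (3,2)='.' (+0 fires, +1 burnt)
  fire out at step 8

4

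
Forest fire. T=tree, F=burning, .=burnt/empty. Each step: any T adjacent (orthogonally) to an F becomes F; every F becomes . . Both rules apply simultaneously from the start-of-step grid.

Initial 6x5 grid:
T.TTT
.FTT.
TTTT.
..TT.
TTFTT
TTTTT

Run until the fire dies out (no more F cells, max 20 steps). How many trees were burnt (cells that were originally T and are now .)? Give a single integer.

Answer: 20

Derivation:
Step 1: +6 fires, +2 burnt (F count now 6)
Step 2: +9 fires, +6 burnt (F count now 9)
Step 3: +4 fires, +9 burnt (F count now 4)
Step 4: +1 fires, +4 burnt (F count now 1)
Step 5: +0 fires, +1 burnt (F count now 0)
Fire out after step 5
Initially T: 21, now '.': 29
Total burnt (originally-T cells now '.'): 20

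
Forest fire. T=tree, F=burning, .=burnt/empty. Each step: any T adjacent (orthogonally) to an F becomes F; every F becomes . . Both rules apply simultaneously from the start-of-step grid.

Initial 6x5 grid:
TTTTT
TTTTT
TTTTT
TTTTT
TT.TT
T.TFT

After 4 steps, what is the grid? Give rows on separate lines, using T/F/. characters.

Step 1: 3 trees catch fire, 1 burn out
  TTTTT
  TTTTT
  TTTTT
  TTTTT
  TT.FT
  T.F.F
Step 2: 2 trees catch fire, 3 burn out
  TTTTT
  TTTTT
  TTTTT
  TTTFT
  TT..F
  T....
Step 3: 3 trees catch fire, 2 burn out
  TTTTT
  TTTTT
  TTTFT
  TTF.F
  TT...
  T....
Step 4: 4 trees catch fire, 3 burn out
  TTTTT
  TTTFT
  TTF.F
  TF...
  TT...
  T....

TTTTT
TTTFT
TTF.F
TF...
TT...
T....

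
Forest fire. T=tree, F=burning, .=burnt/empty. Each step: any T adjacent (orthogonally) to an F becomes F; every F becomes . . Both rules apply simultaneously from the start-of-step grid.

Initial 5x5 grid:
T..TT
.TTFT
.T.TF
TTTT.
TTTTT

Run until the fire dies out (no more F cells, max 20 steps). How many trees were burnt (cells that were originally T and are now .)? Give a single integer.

Answer: 16

Derivation:
Step 1: +4 fires, +2 burnt (F count now 4)
Step 2: +3 fires, +4 burnt (F count now 3)
Step 3: +3 fires, +3 burnt (F count now 3)
Step 4: +3 fires, +3 burnt (F count now 3)
Step 5: +2 fires, +3 burnt (F count now 2)
Step 6: +1 fires, +2 burnt (F count now 1)
Step 7: +0 fires, +1 burnt (F count now 0)
Fire out after step 7
Initially T: 17, now '.': 24
Total burnt (originally-T cells now '.'): 16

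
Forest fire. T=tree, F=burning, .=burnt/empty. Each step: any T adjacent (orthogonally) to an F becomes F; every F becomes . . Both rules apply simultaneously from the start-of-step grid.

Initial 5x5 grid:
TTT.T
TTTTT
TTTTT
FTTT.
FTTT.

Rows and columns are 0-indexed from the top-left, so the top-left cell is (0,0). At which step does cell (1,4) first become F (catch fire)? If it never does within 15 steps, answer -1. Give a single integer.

Step 1: cell (1,4)='T' (+3 fires, +2 burnt)
Step 2: cell (1,4)='T' (+4 fires, +3 burnt)
Step 3: cell (1,4)='T' (+5 fires, +4 burnt)
Step 4: cell (1,4)='T' (+3 fires, +5 burnt)
Step 5: cell (1,4)='T' (+3 fires, +3 burnt)
Step 6: cell (1,4)='F' (+1 fires, +3 burnt)
  -> target ignites at step 6
Step 7: cell (1,4)='.' (+1 fires, +1 burnt)
Step 8: cell (1,4)='.' (+0 fires, +1 burnt)
  fire out at step 8

6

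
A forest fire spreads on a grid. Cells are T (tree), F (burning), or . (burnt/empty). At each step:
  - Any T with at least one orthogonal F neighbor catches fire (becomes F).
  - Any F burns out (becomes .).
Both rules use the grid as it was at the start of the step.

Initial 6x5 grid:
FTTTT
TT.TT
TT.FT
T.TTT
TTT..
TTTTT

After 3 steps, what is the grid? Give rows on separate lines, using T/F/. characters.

Step 1: 5 trees catch fire, 2 burn out
  .FTTT
  FT.FT
  TT..F
  T.TFT
  TTT..
  TTTTT
Step 2: 7 trees catch fire, 5 burn out
  ..FFT
  .F..F
  FT...
  T.F.F
  TTT..
  TTTTT
Step 3: 4 trees catch fire, 7 burn out
  ....F
  .....
  .F...
  F....
  TTF..
  TTTTT

....F
.....
.F...
F....
TTF..
TTTTT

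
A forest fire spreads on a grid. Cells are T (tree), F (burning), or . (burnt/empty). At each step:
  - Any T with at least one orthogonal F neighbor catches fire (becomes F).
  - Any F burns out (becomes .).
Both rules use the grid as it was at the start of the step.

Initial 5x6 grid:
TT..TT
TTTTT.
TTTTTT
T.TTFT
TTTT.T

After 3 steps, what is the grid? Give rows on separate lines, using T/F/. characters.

Step 1: 3 trees catch fire, 1 burn out
  TT..TT
  TTTTT.
  TTTTFT
  T.TF.F
  TTTT.T
Step 2: 6 trees catch fire, 3 burn out
  TT..TT
  TTTTF.
  TTTF.F
  T.F...
  TTTF.F
Step 3: 4 trees catch fire, 6 burn out
  TT..FT
  TTTF..
  TTF...
  T.....
  TTF...

TT..FT
TTTF..
TTF...
T.....
TTF...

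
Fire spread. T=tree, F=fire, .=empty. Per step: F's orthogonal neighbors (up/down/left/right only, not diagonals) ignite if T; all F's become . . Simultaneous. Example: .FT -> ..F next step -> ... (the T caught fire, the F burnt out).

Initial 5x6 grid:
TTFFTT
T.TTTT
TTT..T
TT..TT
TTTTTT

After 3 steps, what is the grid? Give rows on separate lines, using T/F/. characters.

Step 1: 4 trees catch fire, 2 burn out
  TF..FT
  T.FFTT
  TTT..T
  TT..TT
  TTTTTT
Step 2: 4 trees catch fire, 4 burn out
  F....F
  T...FT
  TTF..T
  TT..TT
  TTTTTT
Step 3: 3 trees catch fire, 4 burn out
  ......
  F....F
  TF...T
  TT..TT
  TTTTTT

......
F....F
TF...T
TT..TT
TTTTTT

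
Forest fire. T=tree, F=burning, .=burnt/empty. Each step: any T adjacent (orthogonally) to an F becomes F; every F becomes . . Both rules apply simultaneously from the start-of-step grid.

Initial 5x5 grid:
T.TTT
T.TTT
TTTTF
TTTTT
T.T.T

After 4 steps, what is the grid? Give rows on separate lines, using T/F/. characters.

Step 1: 3 trees catch fire, 1 burn out
  T.TTT
  T.TTF
  TTTF.
  TTTTF
  T.T.T
Step 2: 5 trees catch fire, 3 burn out
  T.TTF
  T.TF.
  TTF..
  TTTF.
  T.T.F
Step 3: 4 trees catch fire, 5 burn out
  T.TF.
  T.F..
  TF...
  TTF..
  T.T..
Step 4: 4 trees catch fire, 4 burn out
  T.F..
  T....
  F....
  TF...
  T.F..

T.F..
T....
F....
TF...
T.F..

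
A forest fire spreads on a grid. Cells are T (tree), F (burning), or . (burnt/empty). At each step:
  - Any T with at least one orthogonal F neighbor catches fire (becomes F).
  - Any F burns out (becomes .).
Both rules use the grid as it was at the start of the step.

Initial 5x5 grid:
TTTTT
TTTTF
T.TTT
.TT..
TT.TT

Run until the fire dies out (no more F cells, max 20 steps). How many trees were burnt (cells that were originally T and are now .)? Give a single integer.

Answer: 17

Derivation:
Step 1: +3 fires, +1 burnt (F count now 3)
Step 2: +3 fires, +3 burnt (F count now 3)
Step 3: +3 fires, +3 burnt (F count now 3)
Step 4: +3 fires, +3 burnt (F count now 3)
Step 5: +3 fires, +3 burnt (F count now 3)
Step 6: +1 fires, +3 burnt (F count now 1)
Step 7: +1 fires, +1 burnt (F count now 1)
Step 8: +0 fires, +1 burnt (F count now 0)
Fire out after step 8
Initially T: 19, now '.': 23
Total burnt (originally-T cells now '.'): 17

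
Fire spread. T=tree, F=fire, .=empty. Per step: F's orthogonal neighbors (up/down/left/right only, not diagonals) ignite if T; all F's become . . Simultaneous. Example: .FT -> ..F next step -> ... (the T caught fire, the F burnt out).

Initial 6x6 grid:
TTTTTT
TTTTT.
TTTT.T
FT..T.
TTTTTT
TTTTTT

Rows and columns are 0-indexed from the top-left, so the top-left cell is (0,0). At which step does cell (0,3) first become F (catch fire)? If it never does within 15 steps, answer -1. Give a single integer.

Step 1: cell (0,3)='T' (+3 fires, +1 burnt)
Step 2: cell (0,3)='T' (+4 fires, +3 burnt)
Step 3: cell (0,3)='T' (+5 fires, +4 burnt)
Step 4: cell (0,3)='T' (+5 fires, +5 burnt)
Step 5: cell (0,3)='T' (+4 fires, +5 burnt)
Step 6: cell (0,3)='F' (+5 fires, +4 burnt)
  -> target ignites at step 6
Step 7: cell (0,3)='.' (+2 fires, +5 burnt)
Step 8: cell (0,3)='.' (+1 fires, +2 burnt)
Step 9: cell (0,3)='.' (+0 fires, +1 burnt)
  fire out at step 9

6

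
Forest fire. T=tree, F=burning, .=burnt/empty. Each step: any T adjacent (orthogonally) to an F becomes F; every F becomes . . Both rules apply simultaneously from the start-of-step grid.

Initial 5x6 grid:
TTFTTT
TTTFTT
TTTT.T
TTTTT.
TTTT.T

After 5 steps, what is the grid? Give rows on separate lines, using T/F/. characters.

Step 1: 5 trees catch fire, 2 burn out
  TF.FTT
  TTF.FT
  TTTF.T
  TTTTT.
  TTTT.T
Step 2: 6 trees catch fire, 5 burn out
  F...FT
  TF...F
  TTF..T
  TTTFT.
  TTTT.T
Step 3: 7 trees catch fire, 6 burn out
  .....F
  F.....
  TF...F
  TTF.F.
  TTTF.T
Step 4: 3 trees catch fire, 7 burn out
  ......
  ......
  F.....
  TF....
  TTF..T
Step 5: 2 trees catch fire, 3 burn out
  ......
  ......
  ......
  F.....
  TF...T

......
......
......
F.....
TF...T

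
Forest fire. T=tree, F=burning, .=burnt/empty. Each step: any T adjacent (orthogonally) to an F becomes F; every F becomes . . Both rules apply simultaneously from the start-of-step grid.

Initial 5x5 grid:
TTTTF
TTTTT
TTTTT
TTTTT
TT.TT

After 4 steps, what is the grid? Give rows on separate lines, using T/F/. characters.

Step 1: 2 trees catch fire, 1 burn out
  TTTF.
  TTTTF
  TTTTT
  TTTTT
  TT.TT
Step 2: 3 trees catch fire, 2 burn out
  TTF..
  TTTF.
  TTTTF
  TTTTT
  TT.TT
Step 3: 4 trees catch fire, 3 burn out
  TF...
  TTF..
  TTTF.
  TTTTF
  TT.TT
Step 4: 5 trees catch fire, 4 burn out
  F....
  TF...
  TTF..
  TTTF.
  TT.TF

F....
TF...
TTF..
TTTF.
TT.TF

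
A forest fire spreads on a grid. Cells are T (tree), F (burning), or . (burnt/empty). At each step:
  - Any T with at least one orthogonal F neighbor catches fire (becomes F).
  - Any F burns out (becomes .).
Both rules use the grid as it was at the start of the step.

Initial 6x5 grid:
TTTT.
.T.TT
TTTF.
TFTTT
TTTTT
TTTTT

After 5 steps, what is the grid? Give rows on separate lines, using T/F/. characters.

Step 1: 7 trees catch fire, 2 burn out
  TTTT.
  .T.FT
  TFF..
  F.FFT
  TFTTT
  TTTTT
Step 2: 9 trees catch fire, 7 burn out
  TTTF.
  .F..F
  F....
  ....F
  F.FFT
  TFTTT
Step 3: 6 trees catch fire, 9 burn out
  TFF..
  .....
  .....
  .....
  ....F
  F.FFT
Step 4: 2 trees catch fire, 6 burn out
  F....
  .....
  .....
  .....
  .....
  ....F
Step 5: 0 trees catch fire, 2 burn out
  .....
  .....
  .....
  .....
  .....
  .....

.....
.....
.....
.....
.....
.....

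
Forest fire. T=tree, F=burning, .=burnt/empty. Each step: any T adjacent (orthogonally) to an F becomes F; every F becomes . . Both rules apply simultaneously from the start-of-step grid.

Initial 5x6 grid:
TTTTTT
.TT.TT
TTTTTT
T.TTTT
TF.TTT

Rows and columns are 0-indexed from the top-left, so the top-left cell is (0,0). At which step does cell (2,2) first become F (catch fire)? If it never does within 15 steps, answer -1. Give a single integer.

Step 1: cell (2,2)='T' (+1 fires, +1 burnt)
Step 2: cell (2,2)='T' (+1 fires, +1 burnt)
Step 3: cell (2,2)='T' (+1 fires, +1 burnt)
Step 4: cell (2,2)='T' (+1 fires, +1 burnt)
Step 5: cell (2,2)='F' (+2 fires, +1 burnt)
  -> target ignites at step 5
Step 6: cell (2,2)='.' (+4 fires, +2 burnt)
Step 7: cell (2,2)='.' (+4 fires, +4 burnt)
Step 8: cell (2,2)='.' (+5 fires, +4 burnt)
Step 9: cell (2,2)='.' (+4 fires, +5 burnt)
Step 10: cell (2,2)='.' (+2 fires, +4 burnt)
Step 11: cell (2,2)='.' (+0 fires, +2 burnt)
  fire out at step 11

5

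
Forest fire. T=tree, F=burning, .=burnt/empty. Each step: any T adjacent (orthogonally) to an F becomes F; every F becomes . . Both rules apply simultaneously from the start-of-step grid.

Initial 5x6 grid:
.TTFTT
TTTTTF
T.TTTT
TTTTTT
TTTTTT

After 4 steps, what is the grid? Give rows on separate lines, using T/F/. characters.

Step 1: 6 trees catch fire, 2 burn out
  .TF.FF
  TTTFF.
  T.TTTF
  TTTTTT
  TTTTTT
Step 2: 5 trees catch fire, 6 burn out
  .F....
  TTF...
  T.TFF.
  TTTTTF
  TTTTTT
Step 3: 5 trees catch fire, 5 burn out
  ......
  TF....
  T.F...
  TTTFF.
  TTTTTF
Step 4: 4 trees catch fire, 5 burn out
  ......
  F.....
  T.....
  TTF...
  TTTFF.

......
F.....
T.....
TTF...
TTTFF.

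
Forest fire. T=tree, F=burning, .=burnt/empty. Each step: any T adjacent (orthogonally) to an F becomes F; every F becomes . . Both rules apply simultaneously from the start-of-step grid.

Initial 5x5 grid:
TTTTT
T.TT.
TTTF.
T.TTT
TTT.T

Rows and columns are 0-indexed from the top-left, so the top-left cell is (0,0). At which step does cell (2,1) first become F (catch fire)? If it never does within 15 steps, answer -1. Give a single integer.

Step 1: cell (2,1)='T' (+3 fires, +1 burnt)
Step 2: cell (2,1)='F' (+5 fires, +3 burnt)
  -> target ignites at step 2
Step 3: cell (2,1)='.' (+5 fires, +5 burnt)
Step 4: cell (2,1)='.' (+4 fires, +5 burnt)
Step 5: cell (2,1)='.' (+2 fires, +4 burnt)
Step 6: cell (2,1)='.' (+0 fires, +2 burnt)
  fire out at step 6

2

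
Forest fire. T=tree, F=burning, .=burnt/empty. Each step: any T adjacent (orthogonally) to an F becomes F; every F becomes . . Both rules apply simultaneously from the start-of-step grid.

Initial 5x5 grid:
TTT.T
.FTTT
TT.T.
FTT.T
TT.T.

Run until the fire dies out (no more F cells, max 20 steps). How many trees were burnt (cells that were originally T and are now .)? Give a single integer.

Answer: 14

Derivation:
Step 1: +6 fires, +2 burnt (F count now 6)
Step 2: +5 fires, +6 burnt (F count now 5)
Step 3: +2 fires, +5 burnt (F count now 2)
Step 4: +1 fires, +2 burnt (F count now 1)
Step 5: +0 fires, +1 burnt (F count now 0)
Fire out after step 5
Initially T: 16, now '.': 23
Total burnt (originally-T cells now '.'): 14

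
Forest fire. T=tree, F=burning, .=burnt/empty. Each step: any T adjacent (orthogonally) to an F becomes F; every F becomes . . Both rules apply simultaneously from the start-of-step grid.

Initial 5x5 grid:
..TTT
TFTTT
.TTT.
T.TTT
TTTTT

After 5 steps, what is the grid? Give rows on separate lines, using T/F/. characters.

Step 1: 3 trees catch fire, 1 burn out
  ..TTT
  F.FTT
  .FTT.
  T.TTT
  TTTTT
Step 2: 3 trees catch fire, 3 burn out
  ..FTT
  ...FT
  ..FT.
  T.TTT
  TTTTT
Step 3: 4 trees catch fire, 3 burn out
  ...FT
  ....F
  ...F.
  T.FTT
  TTTTT
Step 4: 3 trees catch fire, 4 burn out
  ....F
  .....
  .....
  T..FT
  TTFTT
Step 5: 3 trees catch fire, 3 burn out
  .....
  .....
  .....
  T...F
  TF.FT

.....
.....
.....
T...F
TF.FT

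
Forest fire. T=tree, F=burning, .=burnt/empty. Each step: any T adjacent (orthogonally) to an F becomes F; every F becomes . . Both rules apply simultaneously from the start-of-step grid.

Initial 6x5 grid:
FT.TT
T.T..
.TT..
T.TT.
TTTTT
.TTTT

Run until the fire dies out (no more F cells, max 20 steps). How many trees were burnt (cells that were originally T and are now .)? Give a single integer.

Answer: 2

Derivation:
Step 1: +2 fires, +1 burnt (F count now 2)
Step 2: +0 fires, +2 burnt (F count now 0)
Fire out after step 2
Initially T: 19, now '.': 13
Total burnt (originally-T cells now '.'): 2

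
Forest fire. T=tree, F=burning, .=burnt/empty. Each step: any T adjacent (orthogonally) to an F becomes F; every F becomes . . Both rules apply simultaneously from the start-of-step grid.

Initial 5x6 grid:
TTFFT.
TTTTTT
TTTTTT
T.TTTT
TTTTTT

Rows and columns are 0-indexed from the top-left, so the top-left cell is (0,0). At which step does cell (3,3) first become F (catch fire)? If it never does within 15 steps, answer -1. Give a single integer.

Step 1: cell (3,3)='T' (+4 fires, +2 burnt)
Step 2: cell (3,3)='T' (+5 fires, +4 burnt)
Step 3: cell (3,3)='F' (+6 fires, +5 burnt)
  -> target ignites at step 3
Step 4: cell (3,3)='.' (+5 fires, +6 burnt)
Step 5: cell (3,3)='.' (+4 fires, +5 burnt)
Step 6: cell (3,3)='.' (+2 fires, +4 burnt)
Step 7: cell (3,3)='.' (+0 fires, +2 burnt)
  fire out at step 7

3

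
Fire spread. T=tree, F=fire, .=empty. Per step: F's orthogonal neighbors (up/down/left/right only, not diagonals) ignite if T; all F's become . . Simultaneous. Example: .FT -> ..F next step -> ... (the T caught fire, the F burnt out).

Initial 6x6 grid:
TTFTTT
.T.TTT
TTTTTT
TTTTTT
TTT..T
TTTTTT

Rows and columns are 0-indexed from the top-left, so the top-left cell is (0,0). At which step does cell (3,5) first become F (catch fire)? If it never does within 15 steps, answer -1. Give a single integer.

Step 1: cell (3,5)='T' (+2 fires, +1 burnt)
Step 2: cell (3,5)='T' (+4 fires, +2 burnt)
Step 3: cell (3,5)='T' (+4 fires, +4 burnt)
Step 4: cell (3,5)='T' (+6 fires, +4 burnt)
Step 5: cell (3,5)='T' (+5 fires, +6 burnt)
Step 6: cell (3,5)='F' (+4 fires, +5 burnt)
  -> target ignites at step 6
Step 7: cell (3,5)='.' (+3 fires, +4 burnt)
Step 8: cell (3,5)='.' (+2 fires, +3 burnt)
Step 9: cell (3,5)='.' (+1 fires, +2 burnt)
Step 10: cell (3,5)='.' (+0 fires, +1 burnt)
  fire out at step 10

6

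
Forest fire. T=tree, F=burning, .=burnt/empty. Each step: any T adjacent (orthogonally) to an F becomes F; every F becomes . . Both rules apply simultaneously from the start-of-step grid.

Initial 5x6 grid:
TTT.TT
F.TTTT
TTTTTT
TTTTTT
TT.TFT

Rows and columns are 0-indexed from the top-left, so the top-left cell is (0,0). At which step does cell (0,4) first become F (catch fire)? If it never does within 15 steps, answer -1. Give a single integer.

Step 1: cell (0,4)='T' (+5 fires, +2 burnt)
Step 2: cell (0,4)='T' (+6 fires, +5 burnt)
Step 3: cell (0,4)='T' (+8 fires, +6 burnt)
Step 4: cell (0,4)='F' (+5 fires, +8 burnt)
  -> target ignites at step 4
Step 5: cell (0,4)='.' (+1 fires, +5 burnt)
Step 6: cell (0,4)='.' (+0 fires, +1 burnt)
  fire out at step 6

4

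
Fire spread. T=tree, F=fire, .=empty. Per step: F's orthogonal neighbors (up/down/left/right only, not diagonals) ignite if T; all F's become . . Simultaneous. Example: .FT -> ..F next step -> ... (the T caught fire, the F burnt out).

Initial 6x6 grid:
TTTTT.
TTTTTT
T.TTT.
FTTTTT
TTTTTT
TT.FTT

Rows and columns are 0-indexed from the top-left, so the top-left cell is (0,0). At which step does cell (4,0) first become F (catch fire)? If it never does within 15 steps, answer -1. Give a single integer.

Step 1: cell (4,0)='F' (+5 fires, +2 burnt)
  -> target ignites at step 1
Step 2: cell (4,0)='.' (+8 fires, +5 burnt)
Step 3: cell (4,0)='.' (+7 fires, +8 burnt)
Step 4: cell (4,0)='.' (+5 fires, +7 burnt)
Step 5: cell (4,0)='.' (+3 fires, +5 burnt)
Step 6: cell (4,0)='.' (+2 fires, +3 burnt)
Step 7: cell (4,0)='.' (+0 fires, +2 burnt)
  fire out at step 7

1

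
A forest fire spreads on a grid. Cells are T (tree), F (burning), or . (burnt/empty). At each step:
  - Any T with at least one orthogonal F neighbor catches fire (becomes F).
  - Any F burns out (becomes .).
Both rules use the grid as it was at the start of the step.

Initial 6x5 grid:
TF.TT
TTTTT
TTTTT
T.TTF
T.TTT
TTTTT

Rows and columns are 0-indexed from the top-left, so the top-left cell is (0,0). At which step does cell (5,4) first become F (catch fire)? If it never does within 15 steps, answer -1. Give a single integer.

Step 1: cell (5,4)='T' (+5 fires, +2 burnt)
Step 2: cell (5,4)='F' (+8 fires, +5 burnt)
  -> target ignites at step 2
Step 3: cell (5,4)='.' (+6 fires, +8 burnt)
Step 4: cell (5,4)='.' (+3 fires, +6 burnt)
Step 5: cell (5,4)='.' (+2 fires, +3 burnt)
Step 6: cell (5,4)='.' (+1 fires, +2 burnt)
Step 7: cell (5,4)='.' (+0 fires, +1 burnt)
  fire out at step 7

2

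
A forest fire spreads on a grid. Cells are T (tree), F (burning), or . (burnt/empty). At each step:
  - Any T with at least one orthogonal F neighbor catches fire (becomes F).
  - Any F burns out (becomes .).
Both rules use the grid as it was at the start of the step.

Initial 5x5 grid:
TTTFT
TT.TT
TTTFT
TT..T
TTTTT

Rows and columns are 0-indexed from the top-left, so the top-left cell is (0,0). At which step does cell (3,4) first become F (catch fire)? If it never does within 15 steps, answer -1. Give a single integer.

Step 1: cell (3,4)='T' (+5 fires, +2 burnt)
Step 2: cell (3,4)='F' (+4 fires, +5 burnt)
  -> target ignites at step 2
Step 3: cell (3,4)='.' (+5 fires, +4 burnt)
Step 4: cell (3,4)='.' (+4 fires, +5 burnt)
Step 5: cell (3,4)='.' (+2 fires, +4 burnt)
Step 6: cell (3,4)='.' (+0 fires, +2 burnt)
  fire out at step 6

2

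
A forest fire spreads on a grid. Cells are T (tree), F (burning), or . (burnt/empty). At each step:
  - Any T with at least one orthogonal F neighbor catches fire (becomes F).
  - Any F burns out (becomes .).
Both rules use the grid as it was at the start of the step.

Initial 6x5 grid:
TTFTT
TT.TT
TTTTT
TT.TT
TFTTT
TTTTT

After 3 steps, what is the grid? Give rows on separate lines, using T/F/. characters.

Step 1: 6 trees catch fire, 2 burn out
  TF.FT
  TT.TT
  TTTTT
  TF.TT
  F.FTT
  TFTTT
Step 2: 9 trees catch fire, 6 burn out
  F...F
  TF.FT
  TFTTT
  F..TT
  ...FT
  F.FTT
Step 3: 8 trees catch fire, 9 burn out
  .....
  F...F
  F.FFT
  ...FT
  ....F
  ...FT

.....
F...F
F.FFT
...FT
....F
...FT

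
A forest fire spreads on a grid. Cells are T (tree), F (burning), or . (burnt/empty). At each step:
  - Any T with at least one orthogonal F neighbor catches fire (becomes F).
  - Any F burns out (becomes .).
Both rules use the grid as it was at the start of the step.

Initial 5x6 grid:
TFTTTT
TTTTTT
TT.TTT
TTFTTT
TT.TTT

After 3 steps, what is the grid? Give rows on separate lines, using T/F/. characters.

Step 1: 5 trees catch fire, 2 burn out
  F.FTTT
  TFTTTT
  TT.TTT
  TF.FTT
  TT.TTT
Step 2: 9 trees catch fire, 5 burn out
  ...FTT
  F.FTTT
  TF.FTT
  F...FT
  TF.FTT
Step 3: 7 trees catch fire, 9 burn out
  ....FT
  ...FTT
  F...FT
  .....F
  F...FT

....FT
...FTT
F...FT
.....F
F...FT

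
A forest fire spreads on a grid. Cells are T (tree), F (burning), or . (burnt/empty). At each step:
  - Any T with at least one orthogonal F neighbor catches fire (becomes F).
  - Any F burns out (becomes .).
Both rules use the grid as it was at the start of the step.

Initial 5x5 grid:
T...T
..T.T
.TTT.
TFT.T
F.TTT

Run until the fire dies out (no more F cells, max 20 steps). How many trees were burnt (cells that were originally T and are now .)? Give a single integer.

Answer: 10

Derivation:
Step 1: +3 fires, +2 burnt (F count now 3)
Step 2: +2 fires, +3 burnt (F count now 2)
Step 3: +3 fires, +2 burnt (F count now 3)
Step 4: +1 fires, +3 burnt (F count now 1)
Step 5: +1 fires, +1 burnt (F count now 1)
Step 6: +0 fires, +1 burnt (F count now 0)
Fire out after step 6
Initially T: 13, now '.': 22
Total burnt (originally-T cells now '.'): 10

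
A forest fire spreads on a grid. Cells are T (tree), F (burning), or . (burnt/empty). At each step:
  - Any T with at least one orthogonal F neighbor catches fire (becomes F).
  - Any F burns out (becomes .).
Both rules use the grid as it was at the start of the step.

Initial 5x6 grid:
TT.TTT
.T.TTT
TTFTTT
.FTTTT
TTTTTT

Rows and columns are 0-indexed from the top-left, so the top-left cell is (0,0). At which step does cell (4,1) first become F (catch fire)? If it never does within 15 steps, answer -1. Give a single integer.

Step 1: cell (4,1)='F' (+4 fires, +2 burnt)
  -> target ignites at step 1
Step 2: cell (4,1)='.' (+7 fires, +4 burnt)
Step 3: cell (4,1)='.' (+6 fires, +7 burnt)
Step 4: cell (4,1)='.' (+5 fires, +6 burnt)
Step 5: cell (4,1)='.' (+2 fires, +5 burnt)
Step 6: cell (4,1)='.' (+0 fires, +2 burnt)
  fire out at step 6

1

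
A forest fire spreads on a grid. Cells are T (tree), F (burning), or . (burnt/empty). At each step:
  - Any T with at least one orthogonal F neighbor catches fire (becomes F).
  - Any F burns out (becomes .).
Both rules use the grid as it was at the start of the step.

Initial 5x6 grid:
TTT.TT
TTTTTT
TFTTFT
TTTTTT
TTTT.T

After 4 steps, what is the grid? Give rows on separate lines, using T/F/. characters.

Step 1: 8 trees catch fire, 2 burn out
  TTT.TT
  TFTTFT
  F.FF.F
  TFTTFT
  TTTT.T
Step 2: 11 trees catch fire, 8 burn out
  TFT.FT
  F.FF.F
  ......
  F.FF.F
  TFTT.T
Step 3: 7 trees catch fire, 11 burn out
  F.F..F
  ......
  ......
  ......
  F.FF.F
Step 4: 0 trees catch fire, 7 burn out
  ......
  ......
  ......
  ......
  ......

......
......
......
......
......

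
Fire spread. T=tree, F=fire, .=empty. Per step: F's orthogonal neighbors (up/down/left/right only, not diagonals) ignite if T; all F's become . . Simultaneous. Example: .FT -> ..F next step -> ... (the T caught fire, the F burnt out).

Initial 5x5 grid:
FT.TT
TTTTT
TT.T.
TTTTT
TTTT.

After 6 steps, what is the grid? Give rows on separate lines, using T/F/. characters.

Step 1: 2 trees catch fire, 1 burn out
  .F.TT
  FTTTT
  TT.T.
  TTTTT
  TTTT.
Step 2: 2 trees catch fire, 2 burn out
  ...TT
  .FTTT
  FT.T.
  TTTTT
  TTTT.
Step 3: 3 trees catch fire, 2 burn out
  ...TT
  ..FTT
  .F.T.
  FTTTT
  TTTT.
Step 4: 3 trees catch fire, 3 burn out
  ...TT
  ...FT
  ...T.
  .FTTT
  FTTT.
Step 5: 5 trees catch fire, 3 burn out
  ...FT
  ....F
  ...F.
  ..FTT
  .FTT.
Step 6: 3 trees catch fire, 5 burn out
  ....F
  .....
  .....
  ...FT
  ..FT.

....F
.....
.....
...FT
..FT.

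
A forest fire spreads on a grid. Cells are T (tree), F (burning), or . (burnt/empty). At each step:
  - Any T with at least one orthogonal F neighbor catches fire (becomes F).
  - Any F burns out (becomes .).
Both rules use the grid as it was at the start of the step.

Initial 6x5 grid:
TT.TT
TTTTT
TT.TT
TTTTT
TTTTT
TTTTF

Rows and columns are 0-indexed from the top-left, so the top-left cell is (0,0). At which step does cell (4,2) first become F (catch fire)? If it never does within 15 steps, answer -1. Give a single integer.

Step 1: cell (4,2)='T' (+2 fires, +1 burnt)
Step 2: cell (4,2)='T' (+3 fires, +2 burnt)
Step 3: cell (4,2)='F' (+4 fires, +3 burnt)
  -> target ignites at step 3
Step 4: cell (4,2)='.' (+5 fires, +4 burnt)
Step 5: cell (4,2)='.' (+4 fires, +5 burnt)
Step 6: cell (4,2)='.' (+4 fires, +4 burnt)
Step 7: cell (4,2)='.' (+2 fires, +4 burnt)
Step 8: cell (4,2)='.' (+2 fires, +2 burnt)
Step 9: cell (4,2)='.' (+1 fires, +2 burnt)
Step 10: cell (4,2)='.' (+0 fires, +1 burnt)
  fire out at step 10

3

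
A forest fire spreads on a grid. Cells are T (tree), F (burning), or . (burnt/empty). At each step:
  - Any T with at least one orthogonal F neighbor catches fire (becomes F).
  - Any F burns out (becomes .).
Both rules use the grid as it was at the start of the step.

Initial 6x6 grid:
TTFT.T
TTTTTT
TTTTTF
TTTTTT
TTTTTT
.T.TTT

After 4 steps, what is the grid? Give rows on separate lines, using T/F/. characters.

Step 1: 6 trees catch fire, 2 burn out
  TF.F.T
  TTFTTF
  TTTTF.
  TTTTTF
  TTTTTT
  .T.TTT
Step 2: 9 trees catch fire, 6 burn out
  F....F
  TF.FF.
  TTFF..
  TTTTF.
  TTTTTF
  .T.TTT
Step 3: 6 trees catch fire, 9 burn out
  ......
  F.....
  TF....
  TTFF..
  TTTTF.
  .T.TTF
Step 4: 5 trees catch fire, 6 burn out
  ......
  ......
  F.....
  TF....
  TTFF..
  .T.TF.

......
......
F.....
TF....
TTFF..
.T.TF.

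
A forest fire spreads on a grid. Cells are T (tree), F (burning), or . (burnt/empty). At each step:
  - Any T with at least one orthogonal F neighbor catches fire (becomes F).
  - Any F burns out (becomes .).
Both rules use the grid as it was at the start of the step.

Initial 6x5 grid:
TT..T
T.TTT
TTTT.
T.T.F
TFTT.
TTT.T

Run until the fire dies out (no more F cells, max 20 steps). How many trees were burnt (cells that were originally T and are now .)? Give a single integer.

Answer: 19

Derivation:
Step 1: +3 fires, +2 burnt (F count now 3)
Step 2: +5 fires, +3 burnt (F count now 5)
Step 3: +2 fires, +5 burnt (F count now 2)
Step 4: +4 fires, +2 burnt (F count now 4)
Step 5: +2 fires, +4 burnt (F count now 2)
Step 6: +2 fires, +2 burnt (F count now 2)
Step 7: +1 fires, +2 burnt (F count now 1)
Step 8: +0 fires, +1 burnt (F count now 0)
Fire out after step 8
Initially T: 20, now '.': 29
Total burnt (originally-T cells now '.'): 19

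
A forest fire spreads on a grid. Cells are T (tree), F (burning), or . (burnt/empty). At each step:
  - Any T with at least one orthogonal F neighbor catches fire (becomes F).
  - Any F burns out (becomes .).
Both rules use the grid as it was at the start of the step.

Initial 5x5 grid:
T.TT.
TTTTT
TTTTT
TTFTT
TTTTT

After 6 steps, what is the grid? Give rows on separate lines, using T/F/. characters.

Step 1: 4 trees catch fire, 1 burn out
  T.TT.
  TTTTT
  TTFTT
  TF.FT
  TTFTT
Step 2: 7 trees catch fire, 4 burn out
  T.TT.
  TTFTT
  TF.FT
  F...F
  TF.FT
Step 3: 7 trees catch fire, 7 burn out
  T.FT.
  TF.FT
  F...F
  .....
  F...F
Step 4: 3 trees catch fire, 7 burn out
  T..F.
  F...F
  .....
  .....
  .....
Step 5: 1 trees catch fire, 3 burn out
  F....
  .....
  .....
  .....
  .....
Step 6: 0 trees catch fire, 1 burn out
  .....
  .....
  .....
  .....
  .....

.....
.....
.....
.....
.....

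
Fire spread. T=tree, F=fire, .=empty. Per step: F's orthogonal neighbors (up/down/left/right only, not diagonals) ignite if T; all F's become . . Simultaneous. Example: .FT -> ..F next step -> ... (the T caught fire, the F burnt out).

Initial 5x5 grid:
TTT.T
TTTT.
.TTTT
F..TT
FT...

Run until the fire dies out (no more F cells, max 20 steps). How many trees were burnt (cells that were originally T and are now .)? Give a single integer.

Answer: 1

Derivation:
Step 1: +1 fires, +2 burnt (F count now 1)
Step 2: +0 fires, +1 burnt (F count now 0)
Fire out after step 2
Initially T: 15, now '.': 11
Total burnt (originally-T cells now '.'): 1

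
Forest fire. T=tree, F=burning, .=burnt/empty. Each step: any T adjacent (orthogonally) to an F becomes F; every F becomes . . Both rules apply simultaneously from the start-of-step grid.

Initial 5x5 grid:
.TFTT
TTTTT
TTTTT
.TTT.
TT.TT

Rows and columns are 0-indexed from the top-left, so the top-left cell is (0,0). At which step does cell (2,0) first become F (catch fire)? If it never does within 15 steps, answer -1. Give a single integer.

Step 1: cell (2,0)='T' (+3 fires, +1 burnt)
Step 2: cell (2,0)='T' (+4 fires, +3 burnt)
Step 3: cell (2,0)='T' (+5 fires, +4 burnt)
Step 4: cell (2,0)='F' (+4 fires, +5 burnt)
  -> target ignites at step 4
Step 5: cell (2,0)='.' (+2 fires, +4 burnt)
Step 6: cell (2,0)='.' (+2 fires, +2 burnt)
Step 7: cell (2,0)='.' (+0 fires, +2 burnt)
  fire out at step 7

4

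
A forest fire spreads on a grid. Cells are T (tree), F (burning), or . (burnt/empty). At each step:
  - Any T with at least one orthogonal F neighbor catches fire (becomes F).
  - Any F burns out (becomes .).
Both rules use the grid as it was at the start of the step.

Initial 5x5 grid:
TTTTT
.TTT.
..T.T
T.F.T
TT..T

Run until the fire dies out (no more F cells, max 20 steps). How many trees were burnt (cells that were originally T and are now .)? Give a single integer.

Step 1: +1 fires, +1 burnt (F count now 1)
Step 2: +1 fires, +1 burnt (F count now 1)
Step 3: +3 fires, +1 burnt (F count now 3)
Step 4: +2 fires, +3 burnt (F count now 2)
Step 5: +2 fires, +2 burnt (F count now 2)
Step 6: +0 fires, +2 burnt (F count now 0)
Fire out after step 6
Initially T: 15, now '.': 19
Total burnt (originally-T cells now '.'): 9

Answer: 9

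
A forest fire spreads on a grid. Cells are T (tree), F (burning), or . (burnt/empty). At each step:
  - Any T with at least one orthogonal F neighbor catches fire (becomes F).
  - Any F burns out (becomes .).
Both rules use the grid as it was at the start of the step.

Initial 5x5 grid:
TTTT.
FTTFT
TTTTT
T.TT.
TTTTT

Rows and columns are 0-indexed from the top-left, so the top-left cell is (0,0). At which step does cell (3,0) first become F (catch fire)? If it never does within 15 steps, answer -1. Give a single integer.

Step 1: cell (3,0)='T' (+7 fires, +2 burnt)
Step 2: cell (3,0)='F' (+7 fires, +7 burnt)
  -> target ignites at step 2
Step 3: cell (3,0)='.' (+3 fires, +7 burnt)
Step 4: cell (3,0)='.' (+3 fires, +3 burnt)
Step 5: cell (3,0)='.' (+0 fires, +3 burnt)
  fire out at step 5

2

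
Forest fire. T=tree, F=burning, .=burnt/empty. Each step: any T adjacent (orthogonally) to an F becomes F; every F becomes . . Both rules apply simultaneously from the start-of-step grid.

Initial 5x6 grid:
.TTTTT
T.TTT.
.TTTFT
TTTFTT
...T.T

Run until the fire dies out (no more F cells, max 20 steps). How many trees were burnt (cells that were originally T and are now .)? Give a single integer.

Answer: 19

Derivation:
Step 1: +6 fires, +2 burnt (F count now 6)
Step 2: +5 fires, +6 burnt (F count now 5)
Step 3: +6 fires, +5 burnt (F count now 6)
Step 4: +1 fires, +6 burnt (F count now 1)
Step 5: +1 fires, +1 burnt (F count now 1)
Step 6: +0 fires, +1 burnt (F count now 0)
Fire out after step 6
Initially T: 20, now '.': 29
Total burnt (originally-T cells now '.'): 19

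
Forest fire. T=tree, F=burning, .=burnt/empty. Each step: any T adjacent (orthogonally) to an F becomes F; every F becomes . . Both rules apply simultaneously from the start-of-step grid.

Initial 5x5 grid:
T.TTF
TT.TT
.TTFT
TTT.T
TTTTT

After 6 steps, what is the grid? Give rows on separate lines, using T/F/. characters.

Step 1: 5 trees catch fire, 2 burn out
  T.TF.
  TT.FF
  .TF.F
  TTT.T
  TTTTT
Step 2: 4 trees catch fire, 5 burn out
  T.F..
  TT...
  .F...
  TTF.F
  TTTTT
Step 3: 4 trees catch fire, 4 burn out
  T....
  TF...
  .....
  TF...
  TTFTF
Step 4: 4 trees catch fire, 4 burn out
  T....
  F....
  .....
  F....
  TF.F.
Step 5: 2 trees catch fire, 4 burn out
  F....
  .....
  .....
  .....
  F....
Step 6: 0 trees catch fire, 2 burn out
  .....
  .....
  .....
  .....
  .....

.....
.....
.....
.....
.....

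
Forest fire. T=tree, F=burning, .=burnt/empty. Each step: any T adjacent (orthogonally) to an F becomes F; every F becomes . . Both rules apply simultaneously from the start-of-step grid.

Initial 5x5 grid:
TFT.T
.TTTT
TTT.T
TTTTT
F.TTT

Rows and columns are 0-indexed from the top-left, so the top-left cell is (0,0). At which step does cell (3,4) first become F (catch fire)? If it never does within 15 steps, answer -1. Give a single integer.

Step 1: cell (3,4)='T' (+4 fires, +2 burnt)
Step 2: cell (3,4)='T' (+4 fires, +4 burnt)
Step 3: cell (3,4)='T' (+3 fires, +4 burnt)
Step 4: cell (3,4)='T' (+3 fires, +3 burnt)
Step 5: cell (3,4)='F' (+4 fires, +3 burnt)
  -> target ignites at step 5
Step 6: cell (3,4)='.' (+1 fires, +4 burnt)
Step 7: cell (3,4)='.' (+0 fires, +1 burnt)
  fire out at step 7

5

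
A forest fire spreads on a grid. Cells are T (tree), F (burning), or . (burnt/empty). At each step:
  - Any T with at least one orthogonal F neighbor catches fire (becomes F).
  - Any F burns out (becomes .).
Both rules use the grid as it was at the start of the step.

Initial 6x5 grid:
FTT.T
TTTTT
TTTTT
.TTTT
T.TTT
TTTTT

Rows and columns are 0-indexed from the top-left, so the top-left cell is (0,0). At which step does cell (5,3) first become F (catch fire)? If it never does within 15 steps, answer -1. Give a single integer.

Step 1: cell (5,3)='T' (+2 fires, +1 burnt)
Step 2: cell (5,3)='T' (+3 fires, +2 burnt)
Step 3: cell (5,3)='T' (+2 fires, +3 burnt)
Step 4: cell (5,3)='T' (+3 fires, +2 burnt)
Step 5: cell (5,3)='T' (+3 fires, +3 burnt)
Step 6: cell (5,3)='T' (+4 fires, +3 burnt)
Step 7: cell (5,3)='T' (+3 fires, +4 burnt)
Step 8: cell (5,3)='F' (+3 fires, +3 burnt)
  -> target ignites at step 8
Step 9: cell (5,3)='.' (+2 fires, +3 burnt)
Step 10: cell (5,3)='.' (+1 fires, +2 burnt)
Step 11: cell (5,3)='.' (+0 fires, +1 burnt)
  fire out at step 11

8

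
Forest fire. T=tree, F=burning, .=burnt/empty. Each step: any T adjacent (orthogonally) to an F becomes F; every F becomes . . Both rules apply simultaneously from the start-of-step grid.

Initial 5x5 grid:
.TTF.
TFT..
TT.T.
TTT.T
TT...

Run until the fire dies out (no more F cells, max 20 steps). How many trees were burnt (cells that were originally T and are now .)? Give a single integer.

Answer: 11

Derivation:
Step 1: +5 fires, +2 burnt (F count now 5)
Step 2: +2 fires, +5 burnt (F count now 2)
Step 3: +3 fires, +2 burnt (F count now 3)
Step 4: +1 fires, +3 burnt (F count now 1)
Step 5: +0 fires, +1 burnt (F count now 0)
Fire out after step 5
Initially T: 13, now '.': 23
Total burnt (originally-T cells now '.'): 11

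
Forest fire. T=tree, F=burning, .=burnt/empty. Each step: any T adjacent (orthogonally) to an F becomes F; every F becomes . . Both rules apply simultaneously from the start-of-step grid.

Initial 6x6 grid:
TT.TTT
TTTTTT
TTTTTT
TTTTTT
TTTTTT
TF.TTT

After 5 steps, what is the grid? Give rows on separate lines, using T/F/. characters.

Step 1: 2 trees catch fire, 1 burn out
  TT.TTT
  TTTTTT
  TTTTTT
  TTTTTT
  TFTTTT
  F..TTT
Step 2: 3 trees catch fire, 2 burn out
  TT.TTT
  TTTTTT
  TTTTTT
  TFTTTT
  F.FTTT
  ...TTT
Step 3: 4 trees catch fire, 3 burn out
  TT.TTT
  TTTTTT
  TFTTTT
  F.FTTT
  ...FTT
  ...TTT
Step 4: 6 trees catch fire, 4 burn out
  TT.TTT
  TFTTTT
  F.FTTT
  ...FTT
  ....FT
  ...FTT
Step 5: 7 trees catch fire, 6 burn out
  TF.TTT
  F.FTTT
  ...FTT
  ....FT
  .....F
  ....FT

TF.TTT
F.FTTT
...FTT
....FT
.....F
....FT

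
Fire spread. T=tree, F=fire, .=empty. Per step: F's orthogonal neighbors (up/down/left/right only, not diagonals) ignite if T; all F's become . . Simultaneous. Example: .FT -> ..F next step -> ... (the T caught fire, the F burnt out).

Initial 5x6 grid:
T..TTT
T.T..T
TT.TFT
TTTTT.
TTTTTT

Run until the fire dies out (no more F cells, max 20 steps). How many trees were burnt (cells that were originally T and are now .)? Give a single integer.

Step 1: +3 fires, +1 burnt (F count now 3)
Step 2: +3 fires, +3 burnt (F count now 3)
Step 3: +4 fires, +3 burnt (F count now 4)
Step 4: +3 fires, +4 burnt (F count now 3)
Step 5: +4 fires, +3 burnt (F count now 4)
Step 6: +2 fires, +4 burnt (F count now 2)
Step 7: +1 fires, +2 burnt (F count now 1)
Step 8: +1 fires, +1 burnt (F count now 1)
Step 9: +0 fires, +1 burnt (F count now 0)
Fire out after step 9
Initially T: 22, now '.': 29
Total burnt (originally-T cells now '.'): 21

Answer: 21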